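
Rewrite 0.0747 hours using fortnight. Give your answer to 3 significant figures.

0.000222 fortnights

1 h = 0.00297619 fortnights.
Thus 0.0747 × 0.00297619 ≈ 0.000222 fortnight.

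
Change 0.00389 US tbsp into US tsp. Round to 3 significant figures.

1 US tablespoon = 3.00000 US tsp.
So 0.00389 × 3.00000 ≈ 0.0117 US tsp.

0.0117 US tsp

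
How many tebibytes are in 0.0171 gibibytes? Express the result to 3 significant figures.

1.67 × 10^-5 tebibytes

1 GiB = 0.0009765625 tebibytes.
Thus 0.0171 × 0.0009765625 ≈ 1.67 × 10^-5 TiB.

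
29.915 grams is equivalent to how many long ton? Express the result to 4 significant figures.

2.944 × 10^-5 long tons

1 g = 9.84207 × 10^-7 long ton.
29.915 × 9.84207 × 10^-7 ≈ 2.944 × 10^-5 long ton.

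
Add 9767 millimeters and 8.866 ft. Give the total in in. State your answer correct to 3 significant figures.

491 in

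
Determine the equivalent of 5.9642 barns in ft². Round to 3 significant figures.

6.42e-27 ft²

1 barn = 1.07639e-27 ft².
So 5.9642 × 1.07639e-27 ≈ 6.42e-27 ft².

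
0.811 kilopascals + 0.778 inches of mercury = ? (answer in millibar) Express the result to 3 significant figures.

0.811 kPa = 8.11000 mbar and 0.778 inHg = 26.3461 mbar.
8.11000 + 26.3461 ≈ 34.5 mbar.

34.5 millibar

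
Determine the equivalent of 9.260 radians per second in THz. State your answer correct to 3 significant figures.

1.47e-12 terahertz

1 rad/s = 1.59155e-13 THz.
9.260 × 1.59155e-13 ≈ 1.47e-12 THz.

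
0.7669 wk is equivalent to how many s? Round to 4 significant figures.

1 week = 604800 seconds.
So 0.7669 × 604800 ≈ 463800 s.

463800 s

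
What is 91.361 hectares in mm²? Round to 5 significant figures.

1 hectare = 1.00000e+10 mm².
Then 91.361 × 1.00000e+10 ≈ 9.1361e+11 mm².

9.1361e+11 square millimeters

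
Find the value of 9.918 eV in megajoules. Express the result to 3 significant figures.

1 electronvolt = 1.60218 × 10^-25 MJ.
9.918 × 1.60218 × 10^-25 ≈ 1.59 × 10^-24 MJ.

1.59 × 10^-24 megajoules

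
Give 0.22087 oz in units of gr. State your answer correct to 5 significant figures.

1 ounce = 437.500 grains.
0.22087 × 437.500 ≈ 96.631 gr.

96.631 grains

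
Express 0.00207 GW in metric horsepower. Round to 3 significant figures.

2810 metric horsepower

1 gigawatt = 1.35962e+6 PS.
So 0.00207 × 1.35962e+6 ≈ 2810 PS.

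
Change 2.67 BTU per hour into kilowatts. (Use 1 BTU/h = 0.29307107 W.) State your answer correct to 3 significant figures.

0.000782 kW

1 BTU per hour = 0.000293071 kW.
Thus 2.67 × 0.000293071 ≈ 0.000782 kW.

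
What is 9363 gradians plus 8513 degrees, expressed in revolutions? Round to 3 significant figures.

9363 grad = 23.4075 rev and 8513 ° = 23.6472 rev.
23.4075 + 23.6472 ≈ 47.1 rev.

47.1 revolutions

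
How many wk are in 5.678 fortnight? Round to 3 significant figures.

1 fortnight = 2.00000 wk.
5.678 × 2.00000 ≈ 11.4 wk.

11.4 wk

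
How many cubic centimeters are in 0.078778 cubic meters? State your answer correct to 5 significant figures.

1 m³ = 1.00000 × 10^6 cubic centimeters.
Thus 0.078778 × 1.00000 × 10^6 ≈ 78778 cm³.

78778 cubic centimeters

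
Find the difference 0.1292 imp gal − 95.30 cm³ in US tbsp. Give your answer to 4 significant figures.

33.28 US tablespoons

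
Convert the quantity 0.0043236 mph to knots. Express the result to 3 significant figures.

0.00376 kn

1 mile per hour = 0.868976 kn.
Then 0.0043236 × 0.868976 ≈ 0.00376 kn.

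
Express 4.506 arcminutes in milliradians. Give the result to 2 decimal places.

1.31 milliradians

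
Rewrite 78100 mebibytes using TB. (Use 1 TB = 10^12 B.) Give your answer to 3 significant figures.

0.0819 TB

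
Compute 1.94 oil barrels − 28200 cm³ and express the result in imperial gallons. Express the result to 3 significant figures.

1.94 bbl = 67.8463 imp gal and 28200 cm³ = 6.20313 imp gal.
67.8463 − 6.20313 ≈ 61.6 imp gal.

61.6 imperial gallons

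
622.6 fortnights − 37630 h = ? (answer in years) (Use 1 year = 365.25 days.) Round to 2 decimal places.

622.6 fortnight = 23.8642 yr and 37630 h = 4.29272 yr.
23.8642 − 4.29272 ≈ 19.57 yr.

19.57 years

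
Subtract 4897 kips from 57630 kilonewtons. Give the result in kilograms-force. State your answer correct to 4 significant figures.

3.655 × 10^6 kilograms-force

57630 kN = 5.87662 × 10^6 kgf and 4897 kip = 2.22124 × 10^6 kgf.
5.87662 × 10^6 − 2.22124 × 10^6 ≈ 3.655 × 10^6 kgf.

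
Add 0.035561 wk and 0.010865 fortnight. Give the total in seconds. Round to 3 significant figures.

0.035561 wk = 21507.3 s and 0.010865 fortnight = 13142.3 s.
21507.3 + 13142.3 ≈ 34600 s.

34600 s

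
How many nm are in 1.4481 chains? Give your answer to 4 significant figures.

1 chain = 2.01168 × 10^10 nm.
Then 1.4481 × 2.01168 × 10^10 ≈ 2.913 × 10^10 nm.

2.913 × 10^10 nm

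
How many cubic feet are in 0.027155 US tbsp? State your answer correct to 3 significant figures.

1 US tablespoon = 0.000522190 cubic feet.
0.027155 × 0.000522190 ≈ 1.42e-5 ft³.

1.42e-5 ft³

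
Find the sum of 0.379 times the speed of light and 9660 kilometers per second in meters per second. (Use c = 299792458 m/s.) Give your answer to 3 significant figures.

0.379 c = 1.13621 × 10^8 m/s and 9660 km/s = 9.66000 × 10^6 m/s.
1.13621 × 10^8 + 9.66000 × 10^6 ≈ 1.23 × 10^8 m/s.

1.23 × 10^8 m/s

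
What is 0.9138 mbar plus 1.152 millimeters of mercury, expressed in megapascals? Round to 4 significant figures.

0.0002450 megapascals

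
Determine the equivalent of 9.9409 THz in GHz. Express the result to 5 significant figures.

9940.9 GHz

1 THz = 1000.00 gigahertz.
So 9.9409 × 1000.00 ≈ 9940.9 GHz.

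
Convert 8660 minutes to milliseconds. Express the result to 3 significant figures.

5.20 × 10^8 ms

1 min = 60000.0 ms.
So 8660 × 60000.0 ≈ 5.20 × 10^8 ms.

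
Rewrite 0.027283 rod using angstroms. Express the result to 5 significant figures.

1.3721e+9 Å

1 rod = 5.02920e+10 angstroms.
0.027283 × 5.02920e+10 ≈ 1.3721e+9 Å.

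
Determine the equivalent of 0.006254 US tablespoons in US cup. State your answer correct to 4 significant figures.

0.0003909 US cups

1 US tablespoon = 0.0625000 US cup.
Then 0.006254 × 0.0625000 ≈ 0.0003909 US cup.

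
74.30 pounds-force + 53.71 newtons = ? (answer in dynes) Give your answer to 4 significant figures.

74.30 lbf = 3.30503e+7 dyn and 53.71 N = 5.37100e+6 dyn.
3.30503e+7 + 5.37100e+6 ≈ 3.842e+7 dyn.

3.842e+7 dynes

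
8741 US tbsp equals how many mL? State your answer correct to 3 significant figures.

1 US tbsp = 14.7868 mL.
Then 8741 × 14.7868 ≈ 129000 mL.

129000 mL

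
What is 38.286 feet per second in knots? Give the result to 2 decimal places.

1 foot per second = 0.592484 kn.
38.286 × 0.592484 ≈ 22.68 kn.

22.68 kn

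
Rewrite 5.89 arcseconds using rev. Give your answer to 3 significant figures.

4.54e-6 revolutions

1 arcsecond = 7.71605e-7 rev.
5.89 × 7.71605e-7 ≈ 4.54e-6 rev.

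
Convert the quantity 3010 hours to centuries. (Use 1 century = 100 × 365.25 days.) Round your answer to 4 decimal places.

1 h = 1.14077e-6 century.
3010 × 1.14077e-6 ≈ 0.0034 century.

0.0034 century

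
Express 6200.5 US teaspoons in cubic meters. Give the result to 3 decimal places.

0.031 cubic meters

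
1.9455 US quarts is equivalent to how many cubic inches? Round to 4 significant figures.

1 US qt = 57.7500 in³.
So 1.9455 × 57.7500 ≈ 112.4 in³.

112.4 in³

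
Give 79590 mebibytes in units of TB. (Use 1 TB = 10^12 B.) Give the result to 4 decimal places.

0.0835 TB

1 MiB = 1.04858e-6 terabytes.
Then 79590 × 1.04858e-6 ≈ 0.0835 TB.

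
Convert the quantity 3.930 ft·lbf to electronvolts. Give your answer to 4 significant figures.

3.326 × 10^19 electronvolts

1 foot-pound = 8.46235 × 10^18 electronvolts.
So 3.930 × 8.46235 × 10^18 ≈ 3.326 × 10^19 eV.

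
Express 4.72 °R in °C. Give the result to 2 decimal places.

-270.53 °C

°R = (°C + 273.15) × 9/5.
Applying the formula gives -270.53 °C.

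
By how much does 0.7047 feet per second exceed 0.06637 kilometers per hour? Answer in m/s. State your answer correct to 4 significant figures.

0.7047 ft/s = 0.214793 m/s and 0.06637 km/h = 0.0184361 m/s.
0.214793 − 0.0184361 ≈ 0.1964 m/s.

0.1964 meters per second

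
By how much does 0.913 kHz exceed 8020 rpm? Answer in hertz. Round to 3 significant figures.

779 Hz

0.913 kHz = 913.000 Hz and 8020 rpm = 133.667 Hz.
913.000 − 133.667 ≈ 779 Hz.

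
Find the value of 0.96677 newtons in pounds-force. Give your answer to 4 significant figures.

1 newton = 0.224809 lbf.
So 0.96677 × 0.224809 ≈ 0.2173 lbf.

0.2173 lbf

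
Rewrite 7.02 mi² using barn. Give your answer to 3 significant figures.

1 mi² = 2.58999e+34 barn.
7.02 × 2.58999e+34 ≈ 1.82e+35 barn.

1.82e+35 barn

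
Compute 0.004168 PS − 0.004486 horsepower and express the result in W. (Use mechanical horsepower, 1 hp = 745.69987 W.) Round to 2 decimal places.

-0.28 W

0.004168 PS = 3.06556 W and 0.004486 hp = 3.34521 W.
3.06556 − 3.34521 ≈ -0.28 W.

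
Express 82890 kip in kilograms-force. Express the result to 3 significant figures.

3.76e+7 kilograms-force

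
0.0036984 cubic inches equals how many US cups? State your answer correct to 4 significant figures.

0.0002562 US cup

1 in³ = 0.0692641 US cups.
Thus 0.0036984 × 0.0692641 ≈ 0.0002562 US cup.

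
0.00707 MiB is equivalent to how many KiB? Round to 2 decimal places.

1 mebibyte = 1024.00 KiB.
So 0.00707 × 1024.00 ≈ 7.24 KiB.

7.24 KiB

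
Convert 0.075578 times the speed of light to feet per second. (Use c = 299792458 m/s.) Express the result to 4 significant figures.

7.434 × 10^7 feet per second

1 c = 9.83571 × 10^8 feet per second.
So 0.075578 × 9.83571 × 10^8 ≈ 7.434 × 10^7 ft/s.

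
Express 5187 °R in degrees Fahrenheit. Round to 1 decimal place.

4727.3 degrees Fahrenheit

°R = °F + 459.67.
Applying the formula gives 4727.3 °F.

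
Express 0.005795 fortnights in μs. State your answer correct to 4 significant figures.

7.010 × 10^9 μs

1 fortnight = 1.20960 × 10^12 μs.
So 0.005795 × 1.20960 × 10^12 ≈ 7.010 × 10^9 μs.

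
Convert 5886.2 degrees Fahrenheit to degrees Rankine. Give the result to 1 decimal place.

6345.9 °R

°R = °F + 459.67.
Applying the formula gives 6345.9 °R.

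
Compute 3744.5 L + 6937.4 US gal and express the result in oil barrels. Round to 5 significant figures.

3744.5 L = 23.5522 bbl and 6937.4 US gal = 165.176 bbl.
23.5522 + 165.176 ≈ 188.73 bbl.

188.73 oil barrels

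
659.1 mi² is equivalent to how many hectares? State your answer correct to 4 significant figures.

170700 ha

1 mi² = 258.999 ha.
Thus 659.1 × 258.999 ≈ 170700 ha.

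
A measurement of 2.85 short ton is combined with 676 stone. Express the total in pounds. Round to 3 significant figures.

2.85 short ton = 5700.00 lb and 676 st = 9464.00 lb.
5700.00 + 9464.00 ≈ 15200 lb.

15200 pounds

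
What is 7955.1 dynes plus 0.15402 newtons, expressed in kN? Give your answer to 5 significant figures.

0.00023357 kN

7955.1 dyn = 7.95510e-5 kN and 0.15402 N = 0.000154020 kN.
7.95510e-5 + 0.000154020 ≈ 0.00023357 kN.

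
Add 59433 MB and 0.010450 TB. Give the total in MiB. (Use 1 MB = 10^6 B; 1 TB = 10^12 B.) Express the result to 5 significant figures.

66646 mebibytes

59433 MB = 56679.7 MiB and 0.010450 TB = 9965.90 MiB.
56679.7 + 9965.90 ≈ 66646 MiB.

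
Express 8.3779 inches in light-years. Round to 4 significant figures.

1 in = 2.68478e-18 light-years.
So 8.3779 × 2.68478e-18 ≈ 2.249e-17 ly.

2.249e-17 ly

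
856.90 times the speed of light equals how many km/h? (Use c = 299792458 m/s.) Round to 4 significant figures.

1 speed of light = 1.07925e+9 kilometers per hour.
Then 856.90 × 1.07925e+9 ≈ 9.248e+11 km/h.

9.248e+11 kilometers per hour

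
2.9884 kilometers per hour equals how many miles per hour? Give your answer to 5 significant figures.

1 kilometer per hour = 0.621371 mph.
2.9884 × 0.621371 ≈ 1.8569 mph.

1.8569 mph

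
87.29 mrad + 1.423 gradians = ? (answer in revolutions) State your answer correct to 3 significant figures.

0.0175 rev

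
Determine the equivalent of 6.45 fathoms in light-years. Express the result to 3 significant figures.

1.25 × 10^-15 light-years

1 fathom = 1.93304 × 10^-16 ly.
Then 6.45 × 1.93304 × 10^-16 ≈ 1.25 × 10^-15 ly.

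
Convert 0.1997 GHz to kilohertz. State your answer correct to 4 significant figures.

199700 kilohertz

1 gigahertz = 1.00000 × 10^6 kilohertz.
0.1997 × 1.00000 × 10^6 ≈ 199700 kHz.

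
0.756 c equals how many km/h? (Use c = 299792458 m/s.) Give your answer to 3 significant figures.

8.16 × 10^8 kilometers per hour

1 speed of light = 1.07925 × 10^9 kilometers per hour.
0.756 × 1.07925 × 10^9 ≈ 8.16 × 10^8 km/h.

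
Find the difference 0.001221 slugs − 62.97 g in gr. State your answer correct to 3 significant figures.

0.001221 slug = 274.992 gr and 62.97 g = 971.776 gr.
274.992 − 971.776 ≈ -697 gr.

-697 grains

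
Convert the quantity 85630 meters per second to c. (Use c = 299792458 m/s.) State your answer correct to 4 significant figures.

0.0002856 times the speed of light

1 m/s = 3.33564e-9 times the speed of light.
Thus 85630 × 3.33564e-9 ≈ 0.0002856 c.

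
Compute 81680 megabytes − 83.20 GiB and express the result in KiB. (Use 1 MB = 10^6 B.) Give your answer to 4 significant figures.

81680 MB = 7.97656e+7 KiB and 83.20 GiB = 8.72415e+7 KiB.
7.97656e+7 − 8.72415e+7 ≈ -7.476e+6 KiB.

-7.476e+6 KiB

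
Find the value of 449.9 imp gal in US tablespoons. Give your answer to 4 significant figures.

138300 US tbsp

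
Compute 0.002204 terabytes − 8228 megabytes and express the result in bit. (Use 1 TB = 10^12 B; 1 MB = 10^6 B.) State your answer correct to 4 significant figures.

-4.819e+10 bits

0.002204 TB = 1.76320e+10 bit and 8228 MB = 6.58240e+10 bit.
1.76320e+10 − 6.58240e+10 ≈ -4.819e+10 bit.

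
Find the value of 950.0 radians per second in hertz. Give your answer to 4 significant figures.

151.2 Hz

1 rad/s = 0.159155 hertz.
950.0 × 0.159155 ≈ 151.2 Hz.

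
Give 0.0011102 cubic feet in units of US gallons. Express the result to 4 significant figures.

0.008305 US gallons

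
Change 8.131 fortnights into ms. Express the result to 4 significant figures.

1 fortnight = 1.20960 × 10^9 ms.
Thus 8.131 × 1.20960 × 10^9 ≈ 9.835 × 10^9 ms.

9.835 × 10^9 ms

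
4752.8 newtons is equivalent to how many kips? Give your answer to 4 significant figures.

1 N = 0.000224809 kip.
So 4752.8 × 0.000224809 ≈ 1.068 kip.

1.068 kips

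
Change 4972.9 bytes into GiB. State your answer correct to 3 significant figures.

4.63e-6 GiB

1 B = 9.31323e-10 gibibytes.
4972.9 × 9.31323e-10 ≈ 4.63e-6 GiB.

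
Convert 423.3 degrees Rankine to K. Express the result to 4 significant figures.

°R = K × 9/5.
Applying the formula gives 235.2 K.

235.2 kelvins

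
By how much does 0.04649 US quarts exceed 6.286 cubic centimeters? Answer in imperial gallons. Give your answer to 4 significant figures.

0.008295 imperial gallons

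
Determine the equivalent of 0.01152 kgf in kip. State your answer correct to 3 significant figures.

1 kilogram-force = 0.00220462 kip.
Thus 0.01152 × 0.00220462 ≈ 2.54 × 10^-5 kip.

2.54 × 10^-5 kip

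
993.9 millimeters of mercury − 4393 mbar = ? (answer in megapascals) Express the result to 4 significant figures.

-0.3068 megapascals

993.9 mmHg = 0.132509 MPa and 4393 mbar = 0.439300 MPa.
0.132509 − 0.439300 ≈ -0.3068 MPa.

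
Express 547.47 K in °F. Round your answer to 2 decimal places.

525.78 degrees Fahrenheit

K = (°F + 459.67) × 5/9.
Applying the formula gives 525.78 °F.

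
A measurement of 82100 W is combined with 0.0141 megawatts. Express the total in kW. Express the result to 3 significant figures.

96.2 kW

82100 W = 82.1000 kW and 0.0141 MW = 14.1000 kW.
82.1000 + 14.1000 ≈ 96.2 kW.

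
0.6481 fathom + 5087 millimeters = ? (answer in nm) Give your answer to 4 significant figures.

0.6481 fathom = 1.18525e+9 nm and 5087 mm = 5.08700e+9 nm.
1.18525e+9 + 5.08700e+9 ≈ 6.272e+9 nm.

6.272e+9 nm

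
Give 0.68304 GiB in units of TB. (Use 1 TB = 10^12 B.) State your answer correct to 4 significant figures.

0.0007334 terabytes

1 gibibyte = 0.00107374 terabytes.
Then 0.68304 × 0.00107374 ≈ 0.0007334 TB.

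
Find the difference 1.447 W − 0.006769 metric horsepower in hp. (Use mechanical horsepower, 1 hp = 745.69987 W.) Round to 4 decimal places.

-0.0047 horsepower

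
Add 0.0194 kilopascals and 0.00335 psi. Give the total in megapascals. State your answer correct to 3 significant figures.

0.0194 kPa = 1.94000 × 10^-5 MPa and 0.00335 psi = 2.30974 × 10^-5 MPa.
1.94000 × 10^-5 + 2.30974 × 10^-5 ≈ 4.25 × 10^-5 MPa.

4.25 × 10^-5 MPa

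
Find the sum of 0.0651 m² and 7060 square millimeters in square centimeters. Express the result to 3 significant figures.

722 cm²

0.0651 m² = 651.000 cm² and 7060 mm² = 70.6000 cm².
651.000 + 70.6000 ≈ 722 cm².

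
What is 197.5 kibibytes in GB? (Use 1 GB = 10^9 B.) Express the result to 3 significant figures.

0.000202 GB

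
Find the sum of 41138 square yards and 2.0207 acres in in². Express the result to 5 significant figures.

41138 yd² = 5.33148 × 10^7 in² and 2.0207 acre = 1.26751 × 10^7 in².
5.33148 × 10^7 + 1.26751 × 10^7 ≈ 6.5990 × 10^7 in².

6.5990 × 10^7 in²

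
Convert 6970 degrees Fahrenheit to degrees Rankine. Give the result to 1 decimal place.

7429.7 degrees Rankine

°R = °F + 459.67.
Applying the formula gives 7429.7 °R.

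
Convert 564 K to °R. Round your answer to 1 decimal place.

1015.2 °R

°R = K × 9/5.
Applying the formula gives 1015.2 °R.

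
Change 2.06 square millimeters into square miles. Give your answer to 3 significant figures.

7.95e-13 mi²

1 square millimeter = 3.86102e-13 square miles.
2.06 × 3.86102e-13 ≈ 7.95e-13 mi².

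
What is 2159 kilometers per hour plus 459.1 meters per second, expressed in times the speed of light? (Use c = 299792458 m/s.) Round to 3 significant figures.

3.53e-6 times the speed of light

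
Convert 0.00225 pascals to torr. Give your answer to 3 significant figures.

1.69 × 10^-5 torr

1 Pa = 0.00750062 torr.
So 0.00225 × 0.00750062 ≈ 1.69 × 10^-5 torr.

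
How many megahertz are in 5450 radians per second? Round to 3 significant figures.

0.000867 megahertz

1 rad/s = 1.59155 × 10^-7 MHz.
Thus 5450 × 1.59155 × 10^-7 ≈ 0.000867 MHz.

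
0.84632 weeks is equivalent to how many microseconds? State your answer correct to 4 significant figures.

5.119 × 10^11 μs

1 week = 6.04800 × 10^11 μs.
0.84632 × 6.04800 × 10^11 ≈ 5.119 × 10^11 μs.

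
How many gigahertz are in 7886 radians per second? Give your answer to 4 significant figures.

1 rad/s = 1.59155e-10 GHz.
7886 × 1.59155e-10 ≈ 1.255e-6 GHz.

1.255e-6 GHz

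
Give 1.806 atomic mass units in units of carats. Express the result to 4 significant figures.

1 u = 8.30270e-24 carats.
1.806 × 8.30270e-24 ≈ 1.499e-23 ct.

1.499e-23 carats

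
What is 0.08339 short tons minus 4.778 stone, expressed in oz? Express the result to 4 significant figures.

1598 ounces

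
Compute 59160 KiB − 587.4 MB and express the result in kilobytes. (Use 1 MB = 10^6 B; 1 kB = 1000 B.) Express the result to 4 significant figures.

-526800 kB

59160 KiB = 60579.8 kB and 587.4 MB = 587400 kB.
60579.8 − 587400 ≈ -526800 kB.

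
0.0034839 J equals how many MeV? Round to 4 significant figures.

2.174e+10 megaelectronvolts

1 J = 6.24151e+12 MeV.
So 0.0034839 × 6.24151e+12 ≈ 2.174e+10 MeV.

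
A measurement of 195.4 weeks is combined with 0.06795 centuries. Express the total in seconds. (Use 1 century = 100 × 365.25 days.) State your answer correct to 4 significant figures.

195.4 wk = 1.18178e+8 s and 0.06795 century = 2.14434e+8 s.
1.18178e+8 + 2.14434e+8 ≈ 3.326e+8 s.

3.326e+8 seconds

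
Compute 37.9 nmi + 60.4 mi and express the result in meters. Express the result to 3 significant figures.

167000 m

37.9 nmi = 70190.8 m and 60.4 mi = 97204.4 m.
70190.8 + 97204.4 ≈ 167000 m.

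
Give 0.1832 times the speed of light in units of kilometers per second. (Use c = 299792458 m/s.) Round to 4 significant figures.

54920 km/s

1 c = 299792 kilometers per second.
Thus 0.1832 × 299792 ≈ 54920 km/s.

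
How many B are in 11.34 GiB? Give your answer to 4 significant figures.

1.218 × 10^10 B

1 gibibyte = 1.07374 × 10^9 B.
So 11.34 × 1.07374 × 10^9 ≈ 1.218 × 10^10 B.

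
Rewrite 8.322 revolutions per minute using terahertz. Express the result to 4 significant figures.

1.387e-13 terahertz

1 revolution per minute = 1.66667e-14 THz.
So 8.322 × 1.66667e-14 ≈ 1.387e-13 THz.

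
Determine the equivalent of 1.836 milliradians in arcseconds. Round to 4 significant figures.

378.7 arcsec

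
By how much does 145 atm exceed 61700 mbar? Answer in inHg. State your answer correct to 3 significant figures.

2520 inches of mercury

145 atm = 4338.58 inHg and 61700 mbar = 1822.00 inHg.
4338.58 − 1822.00 ≈ 2520 inHg.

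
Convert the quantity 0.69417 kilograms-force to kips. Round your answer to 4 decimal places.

0.0015 kip

1 kgf = 0.00220462 kip.
Thus 0.69417 × 0.00220462 ≈ 0.0015 kip.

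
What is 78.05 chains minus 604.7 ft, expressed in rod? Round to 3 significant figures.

276 rod

78.05 chain = 312.200 rod and 604.7 ft = 36.6485 rod.
312.200 − 36.6485 ≈ 276 rod.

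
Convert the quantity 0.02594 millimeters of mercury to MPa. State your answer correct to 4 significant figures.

1 mmHg = 0.000133322 MPa.
Thus 0.02594 × 0.000133322 ≈ 3.458 × 10^-6 MPa.

3.458 × 10^-6 MPa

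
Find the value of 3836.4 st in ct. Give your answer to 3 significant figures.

1.22e+8 carats

1 st = 31751.5 carats.
Then 3836.4 × 31751.5 ≈ 1.22e+8 ct.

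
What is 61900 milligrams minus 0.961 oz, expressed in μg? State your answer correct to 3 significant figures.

3.47 × 10^7 micrograms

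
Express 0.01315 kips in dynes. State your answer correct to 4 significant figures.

5.849e+6 dyn

1 kip = 4.44822e+8 dynes.
Thus 0.01315 × 4.44822e+8 ≈ 5.849e+6 dyn.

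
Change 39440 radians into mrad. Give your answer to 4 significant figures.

3.944 × 10^7 milliradians

1 rad = 1000.00 mrad.
Then 39440 × 1000.00 ≈ 3.944 × 10^7 mrad.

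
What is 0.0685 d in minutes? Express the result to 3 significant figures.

1 d = 1440.00 min.
Thus 0.0685 × 1440.00 ≈ 98.6 min.

98.6 min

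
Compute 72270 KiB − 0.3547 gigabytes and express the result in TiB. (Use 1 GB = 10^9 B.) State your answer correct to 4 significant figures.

72270 KiB = 6.73067 × 10^-5 TiB and 0.3547 GB = 0.000322598 TiB.
6.73067 × 10^-5 − 0.000322598 ≈ -0.0002553 TiB.

-0.0002553 tebibytes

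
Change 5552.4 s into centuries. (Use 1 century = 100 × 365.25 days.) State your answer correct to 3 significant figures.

1.76e-6 century

1 second = 3.16881e-10 centuries.
Then 5552.4 × 3.16881e-10 ≈ 1.76e-6 century.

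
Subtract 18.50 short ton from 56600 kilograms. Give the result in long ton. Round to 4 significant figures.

39.19 long tons

56600 kg = 55.7061 long ton and 18.50 short ton = 16.5179 long ton.
55.7061 − 16.5179 ≈ 39.19 long ton.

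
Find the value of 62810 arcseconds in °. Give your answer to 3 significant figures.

17.4 degrees

1 arcsec = 0.000277778 °.
So 62810 × 0.000277778 ≈ 17.4 °.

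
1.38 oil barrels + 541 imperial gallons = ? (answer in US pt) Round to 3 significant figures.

1.38 bbl = 463.680 US pt and 541 imp gal = 5197.71 US pt.
463.680 + 5197.71 ≈ 5660 US pt.

5660 US pt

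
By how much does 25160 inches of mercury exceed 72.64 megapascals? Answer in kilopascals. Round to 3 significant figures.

25160 inHg = 85201.5 kPa and 72.64 MPa = 72640.0 kPa.
85201.5 − 72640.0 ≈ 12600 kPa.

12600 kPa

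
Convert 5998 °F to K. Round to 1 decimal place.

3587.6 K

K = (°F + 459.67) × 5/9.
Applying the formula gives 3587.6 K.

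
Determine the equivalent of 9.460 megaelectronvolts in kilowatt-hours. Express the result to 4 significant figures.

4.210e-19 kilowatt-hours

1 megaelectronvolt = 4.45049e-20 kWh.
So 9.460 × 4.45049e-20 ≈ 4.210e-19 kWh.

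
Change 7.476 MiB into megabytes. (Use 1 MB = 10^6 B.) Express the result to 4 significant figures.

7.839 MB

1 MiB = 1.04858 megabytes.
Then 7.476 × 1.04858 ≈ 7.839 MB.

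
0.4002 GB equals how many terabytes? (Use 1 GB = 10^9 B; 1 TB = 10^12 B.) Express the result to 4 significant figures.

1 GB = 0.00100000 TB.
Thus 0.4002 × 0.00100000 ≈ 0.0004002 TB.

0.0004002 TB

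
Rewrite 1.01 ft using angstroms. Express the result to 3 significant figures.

3.08e+9 angstroms

1 foot = 3.04800e+9 Å.
1.01 × 3.04800e+9 ≈ 3.08e+9 Å.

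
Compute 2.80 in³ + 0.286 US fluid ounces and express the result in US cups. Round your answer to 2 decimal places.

2.80 in³ = 0.193939 US cup and 0.286 US fl oz = 0.0357500 US cup.
0.193939 + 0.0357500 ≈ 0.23 US cup.

0.23 US cups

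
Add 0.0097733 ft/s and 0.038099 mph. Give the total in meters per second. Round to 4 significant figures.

0.0097733 ft/s = 0.00297890 m/s and 0.038099 mph = 0.0170318 m/s.
0.00297890 + 0.0170318 ≈ 0.02001 m/s.

0.02001 m/s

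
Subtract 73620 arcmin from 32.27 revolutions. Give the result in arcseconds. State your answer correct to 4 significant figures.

3.740 × 10^7 arcseconds

32.27 rev = 4.18219 × 10^7 arcsec and 73620 arcmin = 4.41720 × 10^6 arcsec.
4.18219 × 10^7 − 4.41720 × 10^6 ≈ 3.740 × 10^7 arcsec.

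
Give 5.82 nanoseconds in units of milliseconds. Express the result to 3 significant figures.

5.82e-6 ms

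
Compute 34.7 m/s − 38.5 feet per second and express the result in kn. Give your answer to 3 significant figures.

34.7 m/s = 67.4514 kn and 38.5 ft/s = 22.8106 kn.
67.4514 − 22.8106 ≈ 44.6 kn.

44.6 knots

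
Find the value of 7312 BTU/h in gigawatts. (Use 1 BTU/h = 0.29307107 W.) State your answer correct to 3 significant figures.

2.14 × 10^-6 GW

1 BTU per hour = 2.93071 × 10^-10 gigawatts.
7312 × 2.93071 × 10^-10 ≈ 2.14 × 10^-6 GW.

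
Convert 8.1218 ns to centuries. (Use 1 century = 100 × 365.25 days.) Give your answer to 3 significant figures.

1 nanosecond = 3.16881e-19 centuries.
Then 8.1218 × 3.16881e-19 ≈ 2.57e-18 century.

2.57e-18 century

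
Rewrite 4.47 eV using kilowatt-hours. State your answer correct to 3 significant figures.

1.99 × 10^-25 kWh

1 eV = 4.45049 × 10^-26 kWh.
So 4.47 × 4.45049 × 10^-26 ≈ 1.99 × 10^-25 kWh.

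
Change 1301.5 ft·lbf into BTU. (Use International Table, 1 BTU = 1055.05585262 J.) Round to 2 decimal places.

1.67 BTU

1 foot-pound = 0.00128507 BTU.
So 1301.5 × 0.00128507 ≈ 1.67 BTU.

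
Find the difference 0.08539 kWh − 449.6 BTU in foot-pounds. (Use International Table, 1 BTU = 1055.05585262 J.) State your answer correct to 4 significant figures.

-123100 foot-pounds

0.08539 kWh = 226730 ft·lbf and 449.6 BTU = 349865 ft·lbf.
226730 − 349865 ≈ -123100 ft·lbf.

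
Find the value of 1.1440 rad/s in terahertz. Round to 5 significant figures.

1.8207 × 10^-13 terahertz

1 radian per second = 1.59155 × 10^-13 terahertz.
So 1.1440 × 1.59155 × 10^-13 ≈ 1.8207 × 10^-13 THz.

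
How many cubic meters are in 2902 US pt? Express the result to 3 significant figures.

1.37 m³

1 US pt = 0.000473176 cubic meters.
So 2902 × 0.000473176 ≈ 1.37 m³.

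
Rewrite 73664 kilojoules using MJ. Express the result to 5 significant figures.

1 kJ = 0.00100000 MJ.
So 73664 × 0.00100000 ≈ 73.664 MJ.

73.664 MJ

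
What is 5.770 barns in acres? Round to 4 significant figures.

1.426e-31 acre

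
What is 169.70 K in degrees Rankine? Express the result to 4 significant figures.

°R = K × 9/5.
Applying the formula gives 305.5 °R.

305.5 degrees Rankine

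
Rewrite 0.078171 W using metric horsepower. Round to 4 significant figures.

1 W = 0.00135962 PS.
So 0.078171 × 0.00135962 ≈ 0.0001063 PS.

0.0001063 PS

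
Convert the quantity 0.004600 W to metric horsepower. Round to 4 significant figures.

1 W = 0.00135962 metric horsepower.
0.004600 × 0.00135962 ≈ 6.254 × 10^-6 PS.

6.254 × 10^-6 PS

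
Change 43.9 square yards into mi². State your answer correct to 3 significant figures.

1.42e-5 mi²

1 yd² = 3.22831e-7 square miles.
43.9 × 3.22831e-7 ≈ 1.42e-5 mi².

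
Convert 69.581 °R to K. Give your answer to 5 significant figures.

38.656 kelvins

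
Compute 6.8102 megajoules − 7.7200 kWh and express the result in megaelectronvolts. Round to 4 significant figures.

-1.310e+20 MeV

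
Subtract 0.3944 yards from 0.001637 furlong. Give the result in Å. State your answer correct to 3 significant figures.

-3.13 × 10^8 angstroms

0.001637 furlong = 3.29312 × 10^9 Å and 0.3944 yd = 3.60639 × 10^9 Å.
3.29312 × 10^9 − 3.60639 × 10^9 ≈ -3.13 × 10^8 Å.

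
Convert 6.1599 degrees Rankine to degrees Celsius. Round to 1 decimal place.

-269.7 degrees Celsius

°R = (°C + 273.15) × 9/5.
Applying the formula gives -269.7 °C.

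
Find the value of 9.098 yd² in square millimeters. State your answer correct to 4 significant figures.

7.607 × 10^6 mm²

1 yd² = 836127 mm².
Thus 9.098 × 836127 ≈ 7.607 × 10^6 mm².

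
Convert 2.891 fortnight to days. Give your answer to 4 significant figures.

40.47 d

1 fortnight = 14.0000 days.
Thus 2.891 × 14.0000 ≈ 40.47 d.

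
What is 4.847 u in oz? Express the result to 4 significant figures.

2.839 × 10^-25 oz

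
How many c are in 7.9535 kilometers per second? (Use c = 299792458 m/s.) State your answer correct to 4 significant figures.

2.653 × 10^-5 times the speed of light

1 km/s = 3.33564 × 10^-6 c.
Thus 7.9535 × 3.33564 × 10^-6 ≈ 2.653 × 10^-5 c.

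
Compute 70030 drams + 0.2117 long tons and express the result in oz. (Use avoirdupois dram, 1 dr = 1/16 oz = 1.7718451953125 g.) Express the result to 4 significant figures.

11960 oz

70030 dr = 4376.875 oz and 0.2117 long ton = 7587.328 oz.
4376.875 + 7587.328 ≈ 11960 oz.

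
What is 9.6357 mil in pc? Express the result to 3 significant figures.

7.93 × 10^-21 pc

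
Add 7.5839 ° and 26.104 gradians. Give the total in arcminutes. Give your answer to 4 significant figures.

7.5839 ° = 455.034 arcmin and 26.104 grad = 1409.62 arcmin.
455.034 + 1409.62 ≈ 1865 arcmin.

1865 arcminutes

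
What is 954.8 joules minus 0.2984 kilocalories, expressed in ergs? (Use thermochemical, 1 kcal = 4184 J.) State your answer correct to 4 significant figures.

-2.937e+9 ergs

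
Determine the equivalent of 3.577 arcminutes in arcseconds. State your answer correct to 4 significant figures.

214.6 arcsec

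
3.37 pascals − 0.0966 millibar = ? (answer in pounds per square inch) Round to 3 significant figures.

3.37 Pa = 0.000488777 psi and 0.0966 mbar = 0.00140106 psi.
0.000488777 − 0.00140106 ≈ -0.000912 psi.

-0.000912 psi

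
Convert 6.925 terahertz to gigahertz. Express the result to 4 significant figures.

6925 GHz

1 terahertz = 1000.00 gigahertz.
So 6.925 × 1000.00 ≈ 6925 GHz.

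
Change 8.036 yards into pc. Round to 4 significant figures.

2.381e-16 parsecs

1 yd = 2.96337e-17 pc.
Thus 8.036 × 2.96337e-17 ≈ 2.381e-16 pc.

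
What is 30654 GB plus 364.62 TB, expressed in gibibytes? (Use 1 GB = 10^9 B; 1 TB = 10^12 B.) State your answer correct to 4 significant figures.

368100 GiB

30654 GB = 28548.8 GiB and 364.62 TB = 339579 GiB.
28548.8 + 339579 ≈ 368100 GiB.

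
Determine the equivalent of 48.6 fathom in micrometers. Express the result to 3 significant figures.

8.89e+7 μm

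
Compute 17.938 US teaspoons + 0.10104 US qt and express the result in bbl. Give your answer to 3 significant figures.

17.938 US tsp = 0.000556114 bbl and 0.10104 US qt = 0.000601429 bbl.
0.000556114 + 0.000601429 ≈ 0.00116 bbl.

0.00116 bbl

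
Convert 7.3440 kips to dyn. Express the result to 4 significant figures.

1 kip = 4.44822 × 10^8 dynes.
7.3440 × 4.44822 × 10^8 ≈ 3.267 × 10^9 dyn.

3.267 × 10^9 dyn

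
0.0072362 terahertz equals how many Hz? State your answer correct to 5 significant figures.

1 THz = 1.00000 × 10^12 Hz.
So 0.0072362 × 1.00000 × 10^12 ≈ 7.2362 × 10^9 Hz.

7.2362 × 10^9 hertz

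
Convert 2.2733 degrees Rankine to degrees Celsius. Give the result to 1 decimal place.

°R = (°C + 273.15) × 9/5.
Applying the formula gives -271.9 °C.

-271.9 degrees Celsius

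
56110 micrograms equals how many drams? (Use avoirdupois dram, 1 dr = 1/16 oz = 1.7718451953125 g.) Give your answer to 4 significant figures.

1 μg = 5.64383 × 10^-7 drams.
Thus 56110 × 5.64383 × 10^-7 ≈ 0.03167 dr.

0.03167 drams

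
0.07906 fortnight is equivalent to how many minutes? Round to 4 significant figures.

1 fortnight = 20160.0 minutes.
So 0.07906 × 20160.0 ≈ 1594 min.

1594 minutes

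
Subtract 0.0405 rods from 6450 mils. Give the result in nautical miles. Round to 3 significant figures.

-2.15e-5 nmi

6450 mil = 8.84611e-5 nmi and 0.0405 rod = 0.000109980 nmi.
8.84611e-5 − 0.000109980 ≈ -2.15e-5 nmi.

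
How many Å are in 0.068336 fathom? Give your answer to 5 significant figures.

1.2497 × 10^9 Å

1 fathom = 1.82880 × 10^10 Å.
0.068336 × 1.82880 × 10^10 ≈ 1.2497 × 10^9 Å.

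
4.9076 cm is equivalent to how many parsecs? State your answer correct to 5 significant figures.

1.5904 × 10^-18 pc

1 centimeter = 3.24078 × 10^-19 parsecs.
Then 4.9076 × 3.24078 × 10^-19 ≈ 1.5904 × 10^-18 pc.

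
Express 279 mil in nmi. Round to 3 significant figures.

3.83 × 10^-6 nautical miles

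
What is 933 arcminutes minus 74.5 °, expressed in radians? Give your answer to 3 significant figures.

-1.03 radians

933 arcmin = 0.271399 rad and 74.5 ° = 1.30027 rad.
0.271399 − 1.30027 ≈ -1.03 rad.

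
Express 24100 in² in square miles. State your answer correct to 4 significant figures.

1 square inch = 2.49098 × 10^-10 square miles.
So 24100 × 2.49098 × 10^-10 ≈ 6.003 × 10^-6 mi².

6.003 × 10^-6 mi²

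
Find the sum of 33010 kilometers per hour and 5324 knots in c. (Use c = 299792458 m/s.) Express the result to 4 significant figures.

3.972 × 10^-5 c

33010 km/h = 3.05860 × 10^-5 c and 5324 kn = 9.13599 × 10^-6 c.
3.05860 × 10^-5 + 9.13599 × 10^-6 ≈ 3.972 × 10^-5 c.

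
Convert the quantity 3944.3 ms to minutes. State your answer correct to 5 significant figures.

0.065738 minutes

1 millisecond = 1.66667e-5 min.
Thus 3944.3 × 1.66667e-5 ≈ 0.065738 min.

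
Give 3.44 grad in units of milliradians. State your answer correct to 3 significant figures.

1 grad = 15.7080 mrad.
Then 3.44 × 15.7080 ≈ 54.0 mrad.

54.0 milliradians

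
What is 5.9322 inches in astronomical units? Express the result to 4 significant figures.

1.007 × 10^-12 astronomical units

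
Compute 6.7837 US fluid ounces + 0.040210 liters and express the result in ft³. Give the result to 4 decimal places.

6.7837 US fl oz = 0.00708476 ft³ and 0.040210 L = 0.00142000 ft³.
0.00708476 + 0.00142000 ≈ 0.0085 ft³.

0.0085 cubic feet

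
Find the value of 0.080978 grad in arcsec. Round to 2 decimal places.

262.37 arcsec

1 grad = 3240.00 arcseconds.
Then 0.080978 × 3240.00 ≈ 262.37 arcsec.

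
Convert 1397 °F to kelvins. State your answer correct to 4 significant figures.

K = (°F + 459.67) × 5/9.
Applying the formula gives 1031 K.

1031 K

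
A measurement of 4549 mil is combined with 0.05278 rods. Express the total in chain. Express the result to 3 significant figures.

0.0189 chain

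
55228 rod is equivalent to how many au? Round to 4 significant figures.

1 rod = 3.36181e-11 au.
55228 × 3.36181e-11 ≈ 1.857e-6 au.

1.857e-6 astronomical units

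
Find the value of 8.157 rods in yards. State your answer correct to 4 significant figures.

44.86 yards

1 rod = 5.50000 yd.
So 8.157 × 5.50000 ≈ 44.86 yd.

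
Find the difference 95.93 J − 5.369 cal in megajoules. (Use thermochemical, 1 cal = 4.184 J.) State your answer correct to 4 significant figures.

7.347e-5 MJ

95.93 J = 9.59300e-5 MJ and 5.369 cal = 2.24639e-5 MJ.
9.59300e-5 − 2.24639e-5 ≈ 7.347e-5 MJ.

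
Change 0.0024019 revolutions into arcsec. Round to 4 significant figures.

3113 arcsec

1 revolution = 1.29600 × 10^6 arcsec.
Thus 0.0024019 × 1.29600 × 10^6 ≈ 3113 arcsec.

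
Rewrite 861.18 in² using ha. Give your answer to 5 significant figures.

1 in² = 6.45160 × 10^-8 ha.
861.18 × 6.45160 × 10^-8 ≈ 5.5560 × 10^-5 ha.

5.5560 × 10^-5 hectares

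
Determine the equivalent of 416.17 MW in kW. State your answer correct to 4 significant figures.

1 MW = 1000.00 kW.
So 416.17 × 1000.00 ≈ 416200 kW.

416200 kilowatts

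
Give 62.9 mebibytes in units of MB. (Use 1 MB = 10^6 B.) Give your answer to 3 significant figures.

66.0 MB

1 MiB = 1.04858 MB.
62.9 × 1.04858 ≈ 66.0 MB.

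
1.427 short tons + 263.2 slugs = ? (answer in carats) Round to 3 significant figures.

2.57 × 10^7 ct

1.427 short ton = 6.47276 × 10^6 ct and 263.2 slug = 1.92056 × 10^7 ct.
6.47276 × 10^6 + 1.92056 × 10^7 ≈ 2.57 × 10^7 ct.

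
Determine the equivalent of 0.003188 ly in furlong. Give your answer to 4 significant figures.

1 light-year = 4.70290 × 10^13 furlongs.
Thus 0.003188 × 4.70290 × 10^13 ≈ 1.499 × 10^11 furlong.

1.499 × 10^11 furlongs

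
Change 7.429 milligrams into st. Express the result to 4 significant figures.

1.170e-6 st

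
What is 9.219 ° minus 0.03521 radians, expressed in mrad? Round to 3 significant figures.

9.219 ° = 160.902 mrad and 0.03521 rad = 35.2100 mrad.
160.902 − 35.2100 ≈ 126 mrad.

126 mrad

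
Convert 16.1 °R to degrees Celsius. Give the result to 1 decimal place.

-264.2 °C

°R = (°C + 273.15) × 9/5.
Applying the formula gives -264.2 °C.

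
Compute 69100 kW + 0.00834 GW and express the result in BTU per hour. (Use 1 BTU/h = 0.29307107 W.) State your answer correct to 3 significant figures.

2.64e+8 BTU per hour

69100 kW = 2.35779e+8 BTU/h and 0.00834 GW = 2.84573e+7 BTU/h.
2.35779e+8 + 2.84573e+7 ≈ 2.64e+8 BTU/h.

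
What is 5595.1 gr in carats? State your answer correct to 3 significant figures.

1810 ct

1 gr = 0.323995 ct.
Thus 5595.1 × 0.323995 ≈ 1810 ct.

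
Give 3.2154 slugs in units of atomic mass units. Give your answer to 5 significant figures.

1 slug = 8.78865 × 10^27 u.
Thus 3.2154 × 8.78865 × 10^27 ≈ 2.8259 × 10^28 u.

2.8259 × 10^28 u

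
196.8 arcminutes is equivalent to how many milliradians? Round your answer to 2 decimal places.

57.25 milliradians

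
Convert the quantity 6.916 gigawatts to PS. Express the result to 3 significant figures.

9.40 × 10^6 PS

1 gigawatt = 1.35962 × 10^6 PS.
Then 6.916 × 1.35962 × 10^6 ≈ 9.40 × 10^6 PS.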